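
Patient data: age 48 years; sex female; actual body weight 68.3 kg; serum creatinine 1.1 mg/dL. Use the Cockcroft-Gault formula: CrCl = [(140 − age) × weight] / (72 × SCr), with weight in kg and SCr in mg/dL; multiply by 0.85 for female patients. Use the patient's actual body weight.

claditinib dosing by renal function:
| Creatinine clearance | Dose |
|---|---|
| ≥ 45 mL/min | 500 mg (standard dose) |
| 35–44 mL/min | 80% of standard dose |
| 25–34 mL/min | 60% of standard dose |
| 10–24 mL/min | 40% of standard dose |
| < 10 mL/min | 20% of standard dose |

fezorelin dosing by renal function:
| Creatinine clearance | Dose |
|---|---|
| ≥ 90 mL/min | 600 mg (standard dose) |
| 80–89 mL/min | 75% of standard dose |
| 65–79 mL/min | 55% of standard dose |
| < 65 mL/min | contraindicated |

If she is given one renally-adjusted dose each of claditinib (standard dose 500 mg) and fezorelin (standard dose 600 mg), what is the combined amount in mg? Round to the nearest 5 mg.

830 mg

CrCl = (140 − 48) × 68.3 / (72 × 1.1) × 0.85 = 6283.6 / 79.20 × 0.85 ≈ 67.4 mL/min
CrCl ≈ 67 mL/min.
claditinib: ≥ 45 mL/min → 100% of 500 mg = 500 mg.
fezorelin: 65–79 mL/min → 55% of 600 mg = 330 mg.
Total = 500 + 330 = 830 mg.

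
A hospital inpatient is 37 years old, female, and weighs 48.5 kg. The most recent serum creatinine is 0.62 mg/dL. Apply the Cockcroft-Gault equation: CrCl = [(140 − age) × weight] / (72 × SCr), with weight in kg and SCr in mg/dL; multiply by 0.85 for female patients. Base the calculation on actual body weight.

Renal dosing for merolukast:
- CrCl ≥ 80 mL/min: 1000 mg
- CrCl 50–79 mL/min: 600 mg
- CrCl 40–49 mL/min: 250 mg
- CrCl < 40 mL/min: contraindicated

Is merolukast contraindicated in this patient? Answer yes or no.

CrCl = (140 − 37) × 48.5 / (72 × 0.62) × 0.85 = 4995.5 / 44.64 × 0.85 ≈ 95.1 mL/min
CrCl ≈ 95 mL/min, which is ≥ 40 mL/min.

no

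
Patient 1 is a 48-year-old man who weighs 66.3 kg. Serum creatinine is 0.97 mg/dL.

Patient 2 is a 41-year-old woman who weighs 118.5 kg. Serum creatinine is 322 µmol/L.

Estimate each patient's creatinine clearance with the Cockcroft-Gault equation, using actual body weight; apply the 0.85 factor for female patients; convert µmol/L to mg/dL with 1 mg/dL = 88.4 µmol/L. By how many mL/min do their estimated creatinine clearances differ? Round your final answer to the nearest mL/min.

Patient 1: CrCl = (140 − 48) × 66.3 / (72 × 0.97) = 6099.6 / 69.84 ≈ 87.3 mL/min
Patient 2: SCr = 322 / 88.4 = 3.643 mg/dL
Patient 2: CrCl = (140 − 41) × 118.5 / (72 × 3.643) × 0.85 = 11731.5 / 262.30 × 0.85 ≈ 38.0 mL/min
|87.3 − 38.0| = 49.3 mL/min

49 mL/min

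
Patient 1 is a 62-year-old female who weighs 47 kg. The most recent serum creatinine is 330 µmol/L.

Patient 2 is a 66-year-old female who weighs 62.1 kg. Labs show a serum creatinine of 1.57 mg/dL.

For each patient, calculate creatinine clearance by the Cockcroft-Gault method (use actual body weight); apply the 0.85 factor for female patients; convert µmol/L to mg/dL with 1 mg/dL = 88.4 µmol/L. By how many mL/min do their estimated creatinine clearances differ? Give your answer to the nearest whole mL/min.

23 mL/min

Patient 1: SCr = 330 / 88.4 = 3.733 mg/dL
Patient 1: CrCl = (140 − 62) × 47 / (72 × 3.733) × 0.85 = 3666.0 / 268.78 × 0.85 ≈ 11.6 mL/min
Patient 2: CrCl = (140 − 66) × 62.1 / (72 × 1.57) × 0.85 = 4595.4 / 113.04 × 0.85 ≈ 34.6 mL/min
|11.6 − 34.6| = 23.0 mL/min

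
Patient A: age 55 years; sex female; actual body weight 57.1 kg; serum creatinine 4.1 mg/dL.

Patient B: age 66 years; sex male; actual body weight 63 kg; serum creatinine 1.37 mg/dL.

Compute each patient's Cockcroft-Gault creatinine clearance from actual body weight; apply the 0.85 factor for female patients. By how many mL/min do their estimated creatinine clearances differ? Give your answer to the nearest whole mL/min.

Patient A: CrCl = (140 − 55) × 57.1 / (72 × 4.1) × 0.85 = 4853.5 / 295.20 × 0.85 ≈ 14.0 mL/min
Patient B: CrCl = (140 − 66) × 63 / (72 × 1.37) = 4662.0 / 98.64 ≈ 47.3 mL/min
|14.0 − 47.3| = 33.3 mL/min

33 mL/min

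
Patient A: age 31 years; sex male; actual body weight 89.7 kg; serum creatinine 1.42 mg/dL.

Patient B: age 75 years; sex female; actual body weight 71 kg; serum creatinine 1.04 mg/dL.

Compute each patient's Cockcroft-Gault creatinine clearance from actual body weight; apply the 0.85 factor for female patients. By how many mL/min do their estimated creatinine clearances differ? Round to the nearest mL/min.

Patient A: CrCl = (140 − 31) × 89.7 / (72 × 1.42) = 9777.3 / 102.24 ≈ 95.6 mL/min
Patient B: CrCl = (140 − 75) × 71 / (72 × 1.04) × 0.85 = 4615.0 / 74.88 × 0.85 ≈ 52.4 mL/min
|95.6 − 52.4| = 43.2 mL/min

43 mL/min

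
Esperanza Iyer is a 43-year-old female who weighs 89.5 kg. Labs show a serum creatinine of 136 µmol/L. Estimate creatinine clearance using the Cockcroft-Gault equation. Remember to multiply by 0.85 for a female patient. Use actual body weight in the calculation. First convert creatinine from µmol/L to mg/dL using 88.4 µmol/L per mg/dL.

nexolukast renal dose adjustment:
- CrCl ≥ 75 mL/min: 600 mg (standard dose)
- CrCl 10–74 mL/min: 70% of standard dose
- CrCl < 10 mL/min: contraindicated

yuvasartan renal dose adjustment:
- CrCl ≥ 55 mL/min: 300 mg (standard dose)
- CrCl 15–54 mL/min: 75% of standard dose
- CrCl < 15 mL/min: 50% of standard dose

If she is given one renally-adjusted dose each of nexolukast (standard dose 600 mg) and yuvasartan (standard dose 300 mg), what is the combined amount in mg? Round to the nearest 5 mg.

SCr = 136 / 88.4 = 1.538 mg/dL
CrCl = (140 − 43) × 89.5 / (72 × 1.538) × 0.85 = 8681.5 / 110.74 × 0.85 ≈ 66.6 mL/min
CrCl ≈ 67 mL/min.
nexolukast: 10–74 mL/min → 70% of 600 mg = 420 mg.
yuvasartan: ≥ 55 mL/min → 100% of 300 mg = 300 mg.
Total = 420 + 300 = 720 mg.

720 mg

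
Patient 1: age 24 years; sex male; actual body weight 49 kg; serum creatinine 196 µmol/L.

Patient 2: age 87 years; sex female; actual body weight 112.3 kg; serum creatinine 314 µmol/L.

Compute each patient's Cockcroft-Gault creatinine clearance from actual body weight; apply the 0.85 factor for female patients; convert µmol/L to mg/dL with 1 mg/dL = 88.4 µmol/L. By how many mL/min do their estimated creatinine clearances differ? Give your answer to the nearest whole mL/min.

16 mL/min

Patient 1: SCr = 196 / 88.4 = 2.217 mg/dL
Patient 1: CrCl = (140 − 24) × 49 / (72 × 2.217) = 5684.0 / 159.62 ≈ 35.6 mL/min
Patient 2: SCr = 314 / 88.4 = 3.552 mg/dL
Patient 2: CrCl = (140 − 87) × 112.3 / (72 × 3.552) × 0.85 = 5951.9 / 255.74 × 0.85 ≈ 19.8 mL/min
|35.6 − 19.8| = 15.8 mL/min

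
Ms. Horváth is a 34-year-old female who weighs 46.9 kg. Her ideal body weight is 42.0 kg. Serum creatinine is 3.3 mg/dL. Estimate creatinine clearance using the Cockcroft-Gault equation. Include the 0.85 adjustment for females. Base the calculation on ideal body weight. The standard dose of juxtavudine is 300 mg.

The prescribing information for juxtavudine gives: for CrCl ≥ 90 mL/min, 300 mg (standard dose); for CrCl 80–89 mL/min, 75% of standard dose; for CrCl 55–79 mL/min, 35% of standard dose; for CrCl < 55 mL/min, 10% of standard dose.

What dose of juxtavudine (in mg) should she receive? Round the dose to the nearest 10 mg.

30 mg

CrCl = (140 − 34) × 42 / (72 × 3.3) × 0.85 = 4452.0 / 237.60 × 0.85 ≈ 15.9 mL/min
CrCl ≈ 16 mL/min → bracket < 55 mL/min.
10% of 300 mg = 30 mg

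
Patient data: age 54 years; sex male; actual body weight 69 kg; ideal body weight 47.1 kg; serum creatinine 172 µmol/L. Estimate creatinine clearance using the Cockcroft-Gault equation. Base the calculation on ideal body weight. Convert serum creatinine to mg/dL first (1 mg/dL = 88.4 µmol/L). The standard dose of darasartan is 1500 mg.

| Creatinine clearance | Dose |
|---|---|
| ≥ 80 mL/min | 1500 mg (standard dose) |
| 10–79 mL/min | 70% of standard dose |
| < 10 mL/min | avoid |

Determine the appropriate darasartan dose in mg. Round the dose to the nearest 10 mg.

1050 mg

SCr = 172 / 88.4 = 1.946 mg/dL
CrCl = (140 − 54) × 47.1 / (72 × 1.946) = 4050.6 / 140.11 ≈ 28.9 mL/min
CrCl ≈ 29 mL/min → bracket 10–79 mL/min.
70% of 1500 mg = 1050 mg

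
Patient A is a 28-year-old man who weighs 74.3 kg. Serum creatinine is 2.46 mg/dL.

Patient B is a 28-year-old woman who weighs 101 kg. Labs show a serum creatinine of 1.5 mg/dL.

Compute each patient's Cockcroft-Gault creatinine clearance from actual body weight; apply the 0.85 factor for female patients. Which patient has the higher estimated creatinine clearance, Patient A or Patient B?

Patient B

Patient A: CrCl = (140 − 28) × 74.3 / (72 × 2.46) = 8321.6 / 177.12 ≈ 47.0 mL/min
Patient B: CrCl = (140 − 28) × 101 / (72 × 1.5) × 0.85 = 11312.0 / 108.00 × 0.85 ≈ 89.0 mL/min
47.0 vs 89.0 mL/min → Patient B is higher.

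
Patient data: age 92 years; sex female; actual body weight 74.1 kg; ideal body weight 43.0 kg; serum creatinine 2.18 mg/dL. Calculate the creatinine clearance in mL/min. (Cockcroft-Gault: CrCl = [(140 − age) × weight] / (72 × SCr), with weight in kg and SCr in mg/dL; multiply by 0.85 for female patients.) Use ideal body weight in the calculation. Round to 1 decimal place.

11.2 mL/min

CrCl = (140 − 92) × 43 / (72 × 2.18) × 0.85 = 2064.0 / 156.96 × 0.85 ≈ 11.2 mL/min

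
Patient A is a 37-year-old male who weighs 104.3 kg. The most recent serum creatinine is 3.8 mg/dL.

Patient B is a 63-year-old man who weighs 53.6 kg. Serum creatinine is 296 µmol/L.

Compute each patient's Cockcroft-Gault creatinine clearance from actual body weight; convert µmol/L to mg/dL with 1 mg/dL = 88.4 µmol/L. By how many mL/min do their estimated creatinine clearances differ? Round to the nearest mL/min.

22 mL/min

Patient A: CrCl = (140 − 37) × 104.3 / (72 × 3.8) = 10742.9 / 273.60 ≈ 39.3 mL/min
Patient B: SCr = 296 / 88.4 = 3.348 mg/dL
Patient B: CrCl = (140 − 63) × 53.6 / (72 × 3.348) = 4127.2 / 241.06 ≈ 17.1 mL/min
|39.3 − 17.1| = 22.2 mL/min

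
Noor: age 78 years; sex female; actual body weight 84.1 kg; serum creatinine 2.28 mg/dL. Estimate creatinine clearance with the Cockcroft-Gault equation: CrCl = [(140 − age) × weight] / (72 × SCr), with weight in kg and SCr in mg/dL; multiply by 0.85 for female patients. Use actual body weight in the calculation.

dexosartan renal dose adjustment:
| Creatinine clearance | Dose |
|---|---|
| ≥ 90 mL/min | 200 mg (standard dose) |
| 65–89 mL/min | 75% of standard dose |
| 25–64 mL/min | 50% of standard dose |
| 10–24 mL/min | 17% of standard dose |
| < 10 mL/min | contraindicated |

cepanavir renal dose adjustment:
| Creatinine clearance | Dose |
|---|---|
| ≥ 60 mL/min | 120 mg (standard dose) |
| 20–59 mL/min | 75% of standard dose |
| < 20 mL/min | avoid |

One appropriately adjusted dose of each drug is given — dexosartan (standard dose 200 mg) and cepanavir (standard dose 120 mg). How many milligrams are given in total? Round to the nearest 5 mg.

190 mg

CrCl = (140 − 78) × 84.1 / (72 × 2.28) × 0.85 = 5214.2 / 164.16 × 0.85 ≈ 27.0 mL/min
CrCl ≈ 27 mL/min.
dexosartan: 25–64 mL/min → 50% of 200 mg = 100 mg.
cepanavir: 20–59 mL/min → 75% of 120 mg = 90 mg.
Total = 100 + 90 = 190 mg.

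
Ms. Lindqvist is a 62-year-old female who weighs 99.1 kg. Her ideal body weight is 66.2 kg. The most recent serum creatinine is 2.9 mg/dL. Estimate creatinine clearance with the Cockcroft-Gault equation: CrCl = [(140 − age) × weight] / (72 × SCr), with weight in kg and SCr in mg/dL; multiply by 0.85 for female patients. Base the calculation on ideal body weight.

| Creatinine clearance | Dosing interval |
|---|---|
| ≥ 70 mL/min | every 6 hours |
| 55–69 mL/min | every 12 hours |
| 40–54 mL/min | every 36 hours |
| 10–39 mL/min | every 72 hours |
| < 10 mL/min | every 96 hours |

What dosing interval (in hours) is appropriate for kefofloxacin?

CrCl = (140 − 62) × 66.2 / (72 × 2.9) × 0.85 = 5163.6 / 208.80 × 0.85 ≈ 21.0 mL/min
CrCl ≈ 21 mL/min → bracket 10–39 mL/min → every 72 hours.

every 72 hours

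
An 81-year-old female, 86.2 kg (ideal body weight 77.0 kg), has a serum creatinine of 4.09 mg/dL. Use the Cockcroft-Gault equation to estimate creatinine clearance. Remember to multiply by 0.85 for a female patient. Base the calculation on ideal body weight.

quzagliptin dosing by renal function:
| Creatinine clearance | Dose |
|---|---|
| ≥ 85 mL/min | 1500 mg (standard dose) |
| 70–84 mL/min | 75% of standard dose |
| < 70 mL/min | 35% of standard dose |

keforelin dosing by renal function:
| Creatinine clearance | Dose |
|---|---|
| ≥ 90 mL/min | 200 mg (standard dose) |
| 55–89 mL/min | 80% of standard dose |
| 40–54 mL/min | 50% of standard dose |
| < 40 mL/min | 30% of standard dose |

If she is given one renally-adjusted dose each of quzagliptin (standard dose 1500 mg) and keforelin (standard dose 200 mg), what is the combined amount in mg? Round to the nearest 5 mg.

585 mg

CrCl = (140 − 81) × 77 / (72 × 4.09) × 0.85 = 4543.0 / 294.48 × 0.85 ≈ 13.1 mL/min
CrCl ≈ 13 mL/min.
quzagliptin: < 70 mL/min → 35% of 1500 mg = 525 mg.
keforelin: < 40 mL/min → 30% of 200 mg = 60 mg.
Total = 525 + 60 = 585 mg.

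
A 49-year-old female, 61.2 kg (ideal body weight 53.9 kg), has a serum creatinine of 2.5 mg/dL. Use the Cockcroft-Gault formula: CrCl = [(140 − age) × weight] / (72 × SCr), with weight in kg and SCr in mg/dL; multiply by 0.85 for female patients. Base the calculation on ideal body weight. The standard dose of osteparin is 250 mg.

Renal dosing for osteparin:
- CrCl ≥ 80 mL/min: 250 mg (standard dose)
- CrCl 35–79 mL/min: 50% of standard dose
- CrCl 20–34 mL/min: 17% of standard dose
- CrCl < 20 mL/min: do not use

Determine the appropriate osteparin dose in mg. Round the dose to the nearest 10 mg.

CrCl = (140 − 49) × 53.9 / (72 × 2.5) × 0.85 = 4904.9 / 180.00 × 0.85 ≈ 23.2 mL/min
CrCl ≈ 23 mL/min → bracket 20–34 mL/min.
17% of 250 mg = 42.5 mg → 40 mg

40 mg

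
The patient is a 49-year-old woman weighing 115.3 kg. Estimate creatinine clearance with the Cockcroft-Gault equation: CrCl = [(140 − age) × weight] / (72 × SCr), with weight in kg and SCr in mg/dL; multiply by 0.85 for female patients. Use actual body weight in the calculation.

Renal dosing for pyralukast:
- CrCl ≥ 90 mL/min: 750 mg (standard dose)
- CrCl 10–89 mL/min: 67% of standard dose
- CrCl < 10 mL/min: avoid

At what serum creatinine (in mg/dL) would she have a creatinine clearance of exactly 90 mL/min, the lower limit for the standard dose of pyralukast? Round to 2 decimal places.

Standard dose requires CrCl ≥ 90 mL/min.
Set (140 − 49) × 115.3 × 0.85 / (72 × SCr) = 90
SCr = (140 − 49) × 115.3 × 0.85 / (72 × 90) = 1.376 mg/dL

1.38 mg/dL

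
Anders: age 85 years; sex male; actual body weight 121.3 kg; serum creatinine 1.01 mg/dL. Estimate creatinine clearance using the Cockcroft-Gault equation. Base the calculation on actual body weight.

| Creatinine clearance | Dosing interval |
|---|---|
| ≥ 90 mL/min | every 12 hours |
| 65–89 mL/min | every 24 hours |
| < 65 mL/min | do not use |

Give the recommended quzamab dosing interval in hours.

CrCl = (140 − 85) × 121.3 / (72 × 1.01) = 6671.5 / 72.72 ≈ 91.7 mL/min
CrCl ≈ 92 mL/min → bracket ≥ 90 mL/min → every 12 hours.

every 12 hours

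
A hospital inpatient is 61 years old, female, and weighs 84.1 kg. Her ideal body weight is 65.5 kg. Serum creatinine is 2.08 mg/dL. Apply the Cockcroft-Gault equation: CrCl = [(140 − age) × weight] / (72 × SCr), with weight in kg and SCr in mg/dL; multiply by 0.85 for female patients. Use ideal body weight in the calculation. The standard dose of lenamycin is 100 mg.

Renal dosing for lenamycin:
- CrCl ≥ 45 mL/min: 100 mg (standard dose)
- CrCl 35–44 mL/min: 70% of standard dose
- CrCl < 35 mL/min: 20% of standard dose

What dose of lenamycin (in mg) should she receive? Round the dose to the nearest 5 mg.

CrCl = (140 − 61) × 65.5 / (72 × 2.08) × 0.85 = 5174.5 / 149.76 × 0.85 ≈ 29.4 mL/min
CrCl ≈ 29 mL/min → bracket < 35 mL/min.
20% of 100 mg = 20 mg

20 mg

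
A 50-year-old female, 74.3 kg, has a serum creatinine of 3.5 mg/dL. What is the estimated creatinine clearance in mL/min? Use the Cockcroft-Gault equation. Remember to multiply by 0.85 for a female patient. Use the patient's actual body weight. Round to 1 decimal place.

CrCl = (140 − 50) × 74.3 / (72 × 3.5) × 0.85 = 6687.0 / 252.00 × 0.85 ≈ 22.6 mL/min

22.6 mL/min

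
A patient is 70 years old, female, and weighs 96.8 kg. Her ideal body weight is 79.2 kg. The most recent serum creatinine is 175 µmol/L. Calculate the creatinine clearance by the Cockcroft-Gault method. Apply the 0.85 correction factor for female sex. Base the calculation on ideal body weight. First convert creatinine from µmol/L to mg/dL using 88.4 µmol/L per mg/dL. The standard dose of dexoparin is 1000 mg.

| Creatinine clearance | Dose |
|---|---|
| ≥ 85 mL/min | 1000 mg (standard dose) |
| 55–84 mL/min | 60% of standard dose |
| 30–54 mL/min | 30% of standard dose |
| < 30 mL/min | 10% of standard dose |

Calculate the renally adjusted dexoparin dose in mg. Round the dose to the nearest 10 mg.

SCr = 175 / 88.4 = 1.98 mg/dL
CrCl = (140 − 70) × 79.2 / (72 × 1.98) × 0.85 = 5544.0 / 142.56 × 0.85 ≈ 33.1 mL/min
CrCl ≈ 33 mL/min → bracket 30–54 mL/min.
30% of 1000 mg = 300 mg

300 mg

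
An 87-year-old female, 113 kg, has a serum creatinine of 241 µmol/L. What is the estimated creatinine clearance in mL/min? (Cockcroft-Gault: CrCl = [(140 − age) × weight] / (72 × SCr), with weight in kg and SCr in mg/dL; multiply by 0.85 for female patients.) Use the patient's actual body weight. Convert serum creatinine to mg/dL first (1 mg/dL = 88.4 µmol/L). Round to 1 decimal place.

SCr = 241 / 88.4 = 2.726 mg/dL
CrCl = (140 − 87) × 113 / (72 × 2.726) × 0.85 = 5989.0 / 196.27 × 0.85 ≈ 25.9 mL/min

25.9 mL/min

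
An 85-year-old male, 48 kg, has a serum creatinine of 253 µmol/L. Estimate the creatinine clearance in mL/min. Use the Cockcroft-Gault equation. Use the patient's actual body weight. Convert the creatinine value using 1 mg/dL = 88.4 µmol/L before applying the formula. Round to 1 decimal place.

SCr = 253 / 88.4 = 2.862 mg/dL
CrCl = (140 − 85) × 48 / (72 × 2.862) = 2640.0 / 206.06 ≈ 12.8 mL/min

12.8 mL/min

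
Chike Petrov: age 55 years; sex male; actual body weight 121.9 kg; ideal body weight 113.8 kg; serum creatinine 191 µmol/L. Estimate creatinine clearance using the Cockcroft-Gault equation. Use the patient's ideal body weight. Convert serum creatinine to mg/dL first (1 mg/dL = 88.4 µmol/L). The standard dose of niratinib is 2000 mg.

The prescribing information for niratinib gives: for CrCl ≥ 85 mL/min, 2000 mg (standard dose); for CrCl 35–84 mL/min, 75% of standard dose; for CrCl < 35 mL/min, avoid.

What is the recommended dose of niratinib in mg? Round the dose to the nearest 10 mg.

1500 mg

SCr = 191 / 88.4 = 2.161 mg/dL
CrCl = (140 − 55) × 113.8 / (72 × 2.161) = 9673.0 / 155.59 ≈ 62.2 mL/min
CrCl ≈ 62 mL/min → bracket 35–84 mL/min.
75% of 2000 mg = 1500 mg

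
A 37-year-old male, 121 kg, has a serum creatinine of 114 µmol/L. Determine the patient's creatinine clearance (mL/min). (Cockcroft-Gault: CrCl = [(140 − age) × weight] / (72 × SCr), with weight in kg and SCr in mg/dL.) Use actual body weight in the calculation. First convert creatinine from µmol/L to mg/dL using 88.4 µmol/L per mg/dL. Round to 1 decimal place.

SCr = 114 / 88.4 = 1.29 mg/dL
CrCl = (140 − 37) × 121 / (72 × 1.29) = 12463.0 / 92.88 ≈ 134.2 mL/min

134.2 mL/min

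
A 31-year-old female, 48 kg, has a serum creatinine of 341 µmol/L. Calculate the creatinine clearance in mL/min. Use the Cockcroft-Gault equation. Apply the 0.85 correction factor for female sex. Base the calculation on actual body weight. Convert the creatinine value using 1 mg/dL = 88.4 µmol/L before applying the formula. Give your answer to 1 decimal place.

16.0 mL/min

SCr = 341 / 88.4 = 3.857 mg/dL
CrCl = (140 − 31) × 48 / (72 × 3.857) × 0.85 = 5232.0 / 277.70 × 0.85 ≈ 16.0 mL/min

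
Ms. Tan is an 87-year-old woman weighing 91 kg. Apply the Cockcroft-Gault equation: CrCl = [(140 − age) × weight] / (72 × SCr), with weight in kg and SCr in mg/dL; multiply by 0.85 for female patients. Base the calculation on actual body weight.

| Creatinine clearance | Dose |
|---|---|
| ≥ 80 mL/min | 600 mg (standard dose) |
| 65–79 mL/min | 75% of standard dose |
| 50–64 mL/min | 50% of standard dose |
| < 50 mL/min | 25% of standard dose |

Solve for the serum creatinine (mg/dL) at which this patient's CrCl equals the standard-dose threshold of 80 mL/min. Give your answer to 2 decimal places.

0.71 mg/dL

Standard dose requires CrCl ≥ 80 mL/min.
Set (140 − 87) × 91 × 0.85 / (72 × SCr) = 80
SCr = (140 − 87) × 91 × 0.85 / (72 × 80) = 0.712 mg/dL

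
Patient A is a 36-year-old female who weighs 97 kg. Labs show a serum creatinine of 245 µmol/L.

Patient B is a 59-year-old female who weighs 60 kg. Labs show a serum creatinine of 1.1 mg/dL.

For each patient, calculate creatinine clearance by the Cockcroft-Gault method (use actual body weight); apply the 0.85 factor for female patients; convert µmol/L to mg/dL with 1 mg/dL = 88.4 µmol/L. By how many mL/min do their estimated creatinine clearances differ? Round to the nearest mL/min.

9 mL/min

Patient A: SCr = 245 / 88.4 = 2.771 mg/dL
Patient A: CrCl = (140 − 36) × 97 / (72 × 2.771) × 0.85 = 10088.0 / 199.51 × 0.85 ≈ 43.0 mL/min
Patient B: CrCl = (140 − 59) × 60 / (72 × 1.1) × 0.85 = 4860.0 / 79.20 × 0.85 ≈ 52.2 mL/min
|43.0 − 52.2| = 9.2 mL/min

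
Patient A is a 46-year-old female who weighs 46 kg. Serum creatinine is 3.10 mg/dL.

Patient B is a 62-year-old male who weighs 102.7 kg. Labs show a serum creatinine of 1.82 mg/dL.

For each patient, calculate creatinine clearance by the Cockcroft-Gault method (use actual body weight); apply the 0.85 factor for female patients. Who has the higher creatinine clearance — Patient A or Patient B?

Patient A: CrCl = (140 − 46) × 46 / (72 × 3.1) × 0.85 = 4324.0 / 223.20 × 0.85 ≈ 16.5 mL/min
Patient B: CrCl = (140 − 62) × 102.7 / (72 × 1.82) = 8010.6 / 131.04 ≈ 61.1 mL/min
16.5 vs 61.1 mL/min → Patient B is higher.

Patient B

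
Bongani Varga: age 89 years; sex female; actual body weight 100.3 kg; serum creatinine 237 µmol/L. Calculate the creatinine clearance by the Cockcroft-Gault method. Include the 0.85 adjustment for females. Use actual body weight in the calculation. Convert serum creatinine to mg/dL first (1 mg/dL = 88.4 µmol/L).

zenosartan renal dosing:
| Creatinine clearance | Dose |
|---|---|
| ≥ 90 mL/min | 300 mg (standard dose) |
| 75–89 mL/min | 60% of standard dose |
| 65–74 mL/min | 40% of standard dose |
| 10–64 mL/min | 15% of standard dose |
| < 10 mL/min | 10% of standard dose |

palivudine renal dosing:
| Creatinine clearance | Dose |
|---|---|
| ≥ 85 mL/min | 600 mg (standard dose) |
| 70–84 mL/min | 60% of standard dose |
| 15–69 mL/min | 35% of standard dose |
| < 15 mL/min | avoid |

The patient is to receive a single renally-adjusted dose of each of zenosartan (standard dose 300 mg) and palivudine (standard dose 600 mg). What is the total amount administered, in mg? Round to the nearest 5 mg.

SCr = 237 / 88.4 = 2.681 mg/dL
CrCl = (140 − 89) × 100.3 / (72 × 2.681) × 0.85 = 5115.3 / 193.03 × 0.85 ≈ 22.5 mL/min
CrCl ≈ 23 mL/min.
zenosartan: 10–64 mL/min → 15% of 300 mg = 45 mg.
palivudine: 15–69 mL/min → 35% of 600 mg = 210 mg.
Total = 45 + 210 = 255 mg.

255 mg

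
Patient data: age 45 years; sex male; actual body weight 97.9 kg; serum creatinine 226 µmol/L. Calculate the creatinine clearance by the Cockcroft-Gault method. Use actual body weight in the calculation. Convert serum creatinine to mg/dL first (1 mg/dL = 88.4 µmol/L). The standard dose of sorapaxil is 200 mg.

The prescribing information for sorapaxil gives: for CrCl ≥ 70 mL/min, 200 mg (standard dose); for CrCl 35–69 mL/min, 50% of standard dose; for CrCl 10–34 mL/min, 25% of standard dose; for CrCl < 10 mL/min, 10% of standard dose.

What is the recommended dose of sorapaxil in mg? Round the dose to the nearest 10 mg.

100 mg

SCr = 226 / 88.4 = 2.557 mg/dL
CrCl = (140 − 45) × 97.9 / (72 × 2.557) = 9300.5 / 184.10 ≈ 50.5 mL/min
CrCl ≈ 51 mL/min → bracket 35–69 mL/min.
50% of 200 mg = 100 mg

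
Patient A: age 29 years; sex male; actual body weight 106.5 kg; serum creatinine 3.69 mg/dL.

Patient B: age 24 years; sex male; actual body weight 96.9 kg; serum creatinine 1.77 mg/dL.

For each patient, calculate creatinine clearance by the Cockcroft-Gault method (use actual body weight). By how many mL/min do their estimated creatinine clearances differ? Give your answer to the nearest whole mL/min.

Patient A: CrCl = (140 − 29) × 106.5 / (72 × 3.69) = 11821.5 / 265.68 ≈ 44.5 mL/min
Patient B: CrCl = (140 − 24) × 96.9 / (72 × 1.77) = 11240.4 / 127.44 ≈ 88.2 mL/min
|44.5 − 88.2| = 43.7 mL/min

44 mL/min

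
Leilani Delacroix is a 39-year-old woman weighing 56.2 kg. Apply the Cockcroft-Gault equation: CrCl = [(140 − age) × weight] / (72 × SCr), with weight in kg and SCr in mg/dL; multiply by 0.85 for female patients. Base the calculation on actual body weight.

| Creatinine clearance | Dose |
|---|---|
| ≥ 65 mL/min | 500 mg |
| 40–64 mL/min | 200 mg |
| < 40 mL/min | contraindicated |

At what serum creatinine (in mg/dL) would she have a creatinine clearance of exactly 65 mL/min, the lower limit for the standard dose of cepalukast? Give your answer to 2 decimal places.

1.03 mg/dL

Standard dose requires CrCl ≥ 65 mL/min.
Set (140 − 39) × 56.2 × 0.85 / (72 × SCr) = 65
SCr = (140 − 39) × 56.2 × 0.85 / (72 × 65) = 1.031 mg/dL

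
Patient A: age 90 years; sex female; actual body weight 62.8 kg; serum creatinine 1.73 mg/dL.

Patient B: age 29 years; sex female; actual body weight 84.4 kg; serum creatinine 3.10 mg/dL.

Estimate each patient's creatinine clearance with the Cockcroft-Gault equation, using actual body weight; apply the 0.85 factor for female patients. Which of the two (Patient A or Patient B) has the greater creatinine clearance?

Patient B

Patient A: CrCl = (140 − 90) × 62.8 / (72 × 1.73) × 0.85 = 3140.0 / 124.56 × 0.85 ≈ 21.4 mL/min
Patient B: CrCl = (140 − 29) × 84.4 / (72 × 3.1) × 0.85 = 9368.4 / 223.20 × 0.85 ≈ 35.7 mL/min
21.4 vs 35.7 mL/min → Patient B is higher.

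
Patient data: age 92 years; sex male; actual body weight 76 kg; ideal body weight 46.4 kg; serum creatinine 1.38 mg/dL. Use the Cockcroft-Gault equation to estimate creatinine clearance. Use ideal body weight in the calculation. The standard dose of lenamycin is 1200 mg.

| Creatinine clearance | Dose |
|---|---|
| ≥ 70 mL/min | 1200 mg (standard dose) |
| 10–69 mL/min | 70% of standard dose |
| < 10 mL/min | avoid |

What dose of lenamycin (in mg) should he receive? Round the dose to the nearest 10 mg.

840 mg

CrCl = (140 − 92) × 46.4 / (72 × 1.38) = 2227.2 / 99.36 ≈ 22.4 mL/min
CrCl ≈ 22 mL/min → bracket 10–69 mL/min.
70% of 1200 mg = 840 mg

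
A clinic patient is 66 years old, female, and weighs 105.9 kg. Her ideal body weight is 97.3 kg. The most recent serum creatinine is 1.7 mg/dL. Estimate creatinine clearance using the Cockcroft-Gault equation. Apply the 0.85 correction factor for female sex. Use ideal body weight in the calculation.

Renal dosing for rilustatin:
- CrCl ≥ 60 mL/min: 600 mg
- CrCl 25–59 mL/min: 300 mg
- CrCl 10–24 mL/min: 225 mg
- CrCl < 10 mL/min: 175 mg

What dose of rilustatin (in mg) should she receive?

300 mg

CrCl = (140 − 66) × 97.3 / (72 × 1.7) × 0.85 = 7200.2 / 122.40 × 0.85 ≈ 50.0 mL/min
CrCl ≈ 50 mL/min → bracket 25–59 mL/min.
Dose for this bracket: 300 mg.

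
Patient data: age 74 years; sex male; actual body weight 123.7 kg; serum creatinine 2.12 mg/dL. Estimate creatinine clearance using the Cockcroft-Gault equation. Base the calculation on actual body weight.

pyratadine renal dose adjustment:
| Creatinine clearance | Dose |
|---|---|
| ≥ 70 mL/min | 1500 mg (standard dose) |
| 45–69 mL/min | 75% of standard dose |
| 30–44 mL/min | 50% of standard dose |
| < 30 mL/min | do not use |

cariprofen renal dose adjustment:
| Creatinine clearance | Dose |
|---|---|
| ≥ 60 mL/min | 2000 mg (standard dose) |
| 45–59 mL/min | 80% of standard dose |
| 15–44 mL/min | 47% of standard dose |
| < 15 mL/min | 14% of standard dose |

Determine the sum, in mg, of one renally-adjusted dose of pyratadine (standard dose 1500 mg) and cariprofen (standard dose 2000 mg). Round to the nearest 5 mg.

2725 mg

CrCl = (140 − 74) × 123.7 / (72 × 2.12) = 8164.2 / 152.64 ≈ 53.5 mL/min
CrCl ≈ 53 mL/min.
pyratadine: 45–69 mL/min → 75% of 1500 mg = 1125 mg.
cariprofen: 45–59 mL/min → 80% of 2000 mg = 1600 mg.
Total = 1125 + 1600 = 2725 mg.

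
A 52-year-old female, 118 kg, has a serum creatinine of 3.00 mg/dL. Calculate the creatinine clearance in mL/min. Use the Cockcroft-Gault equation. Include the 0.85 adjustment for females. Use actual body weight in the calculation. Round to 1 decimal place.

CrCl = (140 − 52) × 118 / (72 × 3) × 0.85 = 10384.0 / 216.00 × 0.85 ≈ 40.9 mL/min

40.9 mL/min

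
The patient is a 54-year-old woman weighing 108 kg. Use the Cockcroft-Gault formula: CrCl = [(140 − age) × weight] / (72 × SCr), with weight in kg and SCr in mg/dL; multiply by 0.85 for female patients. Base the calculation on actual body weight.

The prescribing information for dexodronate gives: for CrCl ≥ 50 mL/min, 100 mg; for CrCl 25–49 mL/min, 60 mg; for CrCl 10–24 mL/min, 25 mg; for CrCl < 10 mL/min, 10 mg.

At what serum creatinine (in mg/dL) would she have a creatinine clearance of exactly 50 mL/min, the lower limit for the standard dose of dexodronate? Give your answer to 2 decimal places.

2.19 mg/dL

Standard dose requires CrCl ≥ 50 mL/min.
Set (140 − 54) × 108 × 0.85 / (72 × SCr) = 50
SCr = (140 − 54) × 108 × 0.85 / (72 × 50) = 2.193 mg/dL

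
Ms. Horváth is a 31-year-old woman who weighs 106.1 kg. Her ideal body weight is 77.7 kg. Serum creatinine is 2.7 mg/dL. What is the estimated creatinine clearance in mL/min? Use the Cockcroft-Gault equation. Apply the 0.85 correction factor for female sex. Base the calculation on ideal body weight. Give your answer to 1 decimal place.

37.0 mL/min

CrCl = (140 − 31) × 77.7 / (72 × 2.7) × 0.85 = 8469.3 / 194.40 × 0.85 ≈ 37.0 mL/min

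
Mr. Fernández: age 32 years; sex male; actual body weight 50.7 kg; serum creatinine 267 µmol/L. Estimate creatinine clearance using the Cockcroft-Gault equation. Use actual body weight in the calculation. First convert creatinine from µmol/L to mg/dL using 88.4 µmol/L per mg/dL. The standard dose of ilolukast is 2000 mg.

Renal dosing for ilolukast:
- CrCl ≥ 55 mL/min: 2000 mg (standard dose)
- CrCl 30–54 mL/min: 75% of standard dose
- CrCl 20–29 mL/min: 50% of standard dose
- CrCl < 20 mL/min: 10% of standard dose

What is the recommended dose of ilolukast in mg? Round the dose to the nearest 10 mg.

1000 mg

SCr = 267 / 88.4 = 3.02 mg/dL
CrCl = (140 − 32) × 50.7 / (72 × 3.02) = 5475.6 / 217.44 ≈ 25.2 mL/min
CrCl ≈ 25 mL/min → bracket 20–29 mL/min.
50% of 2000 mg = 1000 mg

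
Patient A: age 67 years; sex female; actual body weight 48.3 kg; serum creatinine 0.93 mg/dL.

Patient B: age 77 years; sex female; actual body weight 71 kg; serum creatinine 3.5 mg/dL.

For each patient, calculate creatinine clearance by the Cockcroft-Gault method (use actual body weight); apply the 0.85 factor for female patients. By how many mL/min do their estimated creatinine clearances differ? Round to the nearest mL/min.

Patient A: CrCl = (140 − 67) × 48.3 / (72 × 0.93) × 0.85 = 3525.9 / 66.96 × 0.85 ≈ 44.8 mL/min
Patient B: CrCl = (140 − 77) × 71 / (72 × 3.5) × 0.85 = 4473.0 / 252.00 × 0.85 ≈ 15.1 mL/min
|44.8 − 15.1| = 29.7 mL/min

30 mL/min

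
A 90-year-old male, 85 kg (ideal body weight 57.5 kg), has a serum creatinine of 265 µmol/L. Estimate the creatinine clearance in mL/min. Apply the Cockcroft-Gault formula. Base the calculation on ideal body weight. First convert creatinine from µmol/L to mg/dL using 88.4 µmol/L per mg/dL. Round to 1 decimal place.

13.3 mL/min

SCr = 265 / 88.4 = 2.998 mg/dL
CrCl = (140 − 90) × 57.5 / (72 × 2.998) = 2875.0 / 215.86 ≈ 13.3 mL/min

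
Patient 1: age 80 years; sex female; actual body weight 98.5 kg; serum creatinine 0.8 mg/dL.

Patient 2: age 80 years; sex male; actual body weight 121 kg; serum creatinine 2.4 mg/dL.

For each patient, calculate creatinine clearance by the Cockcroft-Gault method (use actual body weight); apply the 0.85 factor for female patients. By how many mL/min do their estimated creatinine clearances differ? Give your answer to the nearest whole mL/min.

Patient 1: CrCl = (140 − 80) × 98.5 / (72 × 0.8) × 0.85 = 5910.0 / 57.60 × 0.85 ≈ 87.2 mL/min
Patient 2: CrCl = (140 − 80) × 121 / (72 × 2.4) = 7260.0 / 172.80 ≈ 42.0 mL/min
|87.2 − 42.0| = 45.2 mL/min

45 mL/min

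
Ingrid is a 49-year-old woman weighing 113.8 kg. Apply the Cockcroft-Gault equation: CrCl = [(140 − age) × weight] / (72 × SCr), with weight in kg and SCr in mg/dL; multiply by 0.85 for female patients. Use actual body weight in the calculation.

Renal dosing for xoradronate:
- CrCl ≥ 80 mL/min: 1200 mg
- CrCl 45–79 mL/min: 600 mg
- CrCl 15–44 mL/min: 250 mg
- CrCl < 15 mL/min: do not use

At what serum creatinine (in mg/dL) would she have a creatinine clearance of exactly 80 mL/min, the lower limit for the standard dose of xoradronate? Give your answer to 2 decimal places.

1.53 mg/dL

Standard dose requires CrCl ≥ 80 mL/min.
Set (140 − 49) × 113.8 × 0.85 / (72 × SCr) = 80
SCr = (140 − 49) × 113.8 × 0.85 / (72 × 80) = 1.528 mg/dL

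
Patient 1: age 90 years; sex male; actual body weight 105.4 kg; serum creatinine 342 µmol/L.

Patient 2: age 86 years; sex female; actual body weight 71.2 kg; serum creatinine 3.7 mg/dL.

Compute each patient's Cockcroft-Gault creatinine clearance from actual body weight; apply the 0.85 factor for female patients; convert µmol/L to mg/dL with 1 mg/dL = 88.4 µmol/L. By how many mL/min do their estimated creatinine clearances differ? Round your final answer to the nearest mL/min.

Patient 1: SCr = 342 / 88.4 = 3.869 mg/dL
Patient 1: CrCl = (140 − 90) × 105.4 / (72 × 3.869) = 5270.0 / 278.57 ≈ 18.9 mL/min
Patient 2: CrCl = (140 − 86) × 71.2 / (72 × 3.7) × 0.85 = 3844.8 / 266.40 × 0.85 ≈ 12.3 mL/min
|18.9 − 12.3| = 6.6 mL/min

7 mL/min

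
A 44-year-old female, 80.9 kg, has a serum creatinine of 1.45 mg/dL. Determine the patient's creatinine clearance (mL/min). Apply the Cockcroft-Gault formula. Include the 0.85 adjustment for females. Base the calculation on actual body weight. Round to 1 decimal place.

63.2 mL/min

CrCl = (140 − 44) × 80.9 / (72 × 1.45) × 0.85 = 7766.4 / 104.40 × 0.85 ≈ 63.2 mL/min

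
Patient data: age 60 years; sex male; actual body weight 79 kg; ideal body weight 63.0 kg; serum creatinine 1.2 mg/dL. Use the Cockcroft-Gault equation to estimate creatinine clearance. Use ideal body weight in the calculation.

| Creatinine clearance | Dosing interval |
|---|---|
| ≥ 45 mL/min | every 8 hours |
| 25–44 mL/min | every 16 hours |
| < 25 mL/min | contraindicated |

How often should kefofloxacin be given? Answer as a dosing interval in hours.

CrCl = (140 − 60) × 63 / (72 × 1.2) = 5040.0 / 86.40 ≈ 58.3 mL/min
CrCl ≈ 58 mL/min → bracket ≥ 45 mL/min → every 8 hours.

every 8 hours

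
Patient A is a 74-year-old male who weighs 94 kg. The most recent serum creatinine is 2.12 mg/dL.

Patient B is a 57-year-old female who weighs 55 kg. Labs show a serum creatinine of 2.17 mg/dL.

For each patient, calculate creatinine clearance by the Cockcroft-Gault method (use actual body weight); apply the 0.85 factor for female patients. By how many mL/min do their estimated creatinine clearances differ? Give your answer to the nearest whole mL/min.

16 mL/min

Patient A: CrCl = (140 − 74) × 94 / (72 × 2.12) = 6204.0 / 152.64 ≈ 40.6 mL/min
Patient B: CrCl = (140 − 57) × 55 / (72 × 2.17) × 0.85 = 4565.0 / 156.24 × 0.85 ≈ 24.8 mL/min
|40.6 − 24.8| = 15.8 mL/min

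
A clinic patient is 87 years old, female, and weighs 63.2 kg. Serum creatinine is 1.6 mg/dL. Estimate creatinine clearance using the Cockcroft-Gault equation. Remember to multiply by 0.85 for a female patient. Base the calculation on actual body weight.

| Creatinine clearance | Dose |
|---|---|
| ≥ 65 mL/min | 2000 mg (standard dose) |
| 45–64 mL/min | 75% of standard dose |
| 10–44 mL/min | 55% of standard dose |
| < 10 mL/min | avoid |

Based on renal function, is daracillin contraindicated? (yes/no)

CrCl = (140 − 87) × 63.2 / (72 × 1.6) × 0.85 = 3349.6 / 115.20 × 0.85 ≈ 24.7 mL/min
CrCl ≈ 25 mL/min, which is ≥ 10 mL/min.

no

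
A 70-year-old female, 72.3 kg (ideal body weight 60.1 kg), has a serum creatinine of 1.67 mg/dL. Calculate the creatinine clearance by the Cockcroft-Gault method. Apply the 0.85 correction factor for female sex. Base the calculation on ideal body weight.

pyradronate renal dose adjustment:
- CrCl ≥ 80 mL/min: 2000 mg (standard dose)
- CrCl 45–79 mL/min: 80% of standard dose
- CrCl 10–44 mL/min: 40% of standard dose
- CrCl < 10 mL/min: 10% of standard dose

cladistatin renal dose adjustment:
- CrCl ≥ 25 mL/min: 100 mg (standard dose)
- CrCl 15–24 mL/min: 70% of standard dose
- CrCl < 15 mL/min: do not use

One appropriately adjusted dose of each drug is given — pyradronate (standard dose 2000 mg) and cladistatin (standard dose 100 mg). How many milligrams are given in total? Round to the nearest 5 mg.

CrCl = (140 − 70) × 60.1 / (72 × 1.67) × 0.85 = 4207.0 / 120.24 × 0.85 ≈ 29.7 mL/min
CrCl ≈ 30 mL/min.
pyradronate: 10–44 mL/min → 40% of 2000 mg = 800 mg.
cladistatin: ≥ 25 mL/min → 100% of 100 mg = 100 mg.
Total = 800 + 100 = 900 mg.

900 mg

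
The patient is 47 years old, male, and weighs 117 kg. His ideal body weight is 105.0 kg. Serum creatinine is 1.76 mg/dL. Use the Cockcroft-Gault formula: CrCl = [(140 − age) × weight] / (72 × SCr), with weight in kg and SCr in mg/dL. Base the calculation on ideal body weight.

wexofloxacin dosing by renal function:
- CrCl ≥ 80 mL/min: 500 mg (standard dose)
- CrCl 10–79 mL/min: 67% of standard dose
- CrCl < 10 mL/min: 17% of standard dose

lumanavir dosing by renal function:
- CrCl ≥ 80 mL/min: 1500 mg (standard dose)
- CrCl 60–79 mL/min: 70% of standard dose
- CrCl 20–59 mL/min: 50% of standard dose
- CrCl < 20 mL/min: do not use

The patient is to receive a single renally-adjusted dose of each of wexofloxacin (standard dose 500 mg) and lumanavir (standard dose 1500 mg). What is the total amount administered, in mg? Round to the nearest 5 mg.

1385 mg

CrCl = (140 − 47) × 105 / (72 × 1.76) = 9765.0 / 126.72 ≈ 77.1 mL/min
CrCl ≈ 77 mL/min.
wexofloxacin: 10–79 mL/min → 67% of 500 mg = 335 mg.
lumanavir: 60–79 mL/min → 70% of 1500 mg = 1050 mg.
Total = 335 + 1050 = 1385 mg.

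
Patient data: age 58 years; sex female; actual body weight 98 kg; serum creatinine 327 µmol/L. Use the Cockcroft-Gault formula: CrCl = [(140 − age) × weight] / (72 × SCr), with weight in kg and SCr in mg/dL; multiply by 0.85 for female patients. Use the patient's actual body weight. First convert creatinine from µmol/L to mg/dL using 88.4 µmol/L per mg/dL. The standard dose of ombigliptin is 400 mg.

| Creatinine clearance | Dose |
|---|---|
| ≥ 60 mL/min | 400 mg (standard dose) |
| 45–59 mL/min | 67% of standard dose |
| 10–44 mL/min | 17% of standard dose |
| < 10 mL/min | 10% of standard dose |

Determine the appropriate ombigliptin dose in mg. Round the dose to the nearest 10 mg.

70 mg

SCr = 327 / 88.4 = 3.699 mg/dL
CrCl = (140 − 58) × 98 / (72 × 3.699) × 0.85 = 8036.0 / 266.33 × 0.85 ≈ 25.6 mL/min
CrCl ≈ 26 mL/min → bracket 10–44 mL/min.
17% of 400 mg = 68 mg → 70 mg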